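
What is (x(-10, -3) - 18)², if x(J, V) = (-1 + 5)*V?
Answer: 900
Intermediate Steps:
x(J, V) = 4*V
(x(-10, -3) - 18)² = (4*(-3) - 18)² = (-12 - 18)² = (-30)² = 900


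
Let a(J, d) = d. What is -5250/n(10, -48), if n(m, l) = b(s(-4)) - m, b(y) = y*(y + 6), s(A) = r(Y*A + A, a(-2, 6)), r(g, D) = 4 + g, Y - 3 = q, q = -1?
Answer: -875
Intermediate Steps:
Y = 2 (Y = 3 - 1 = 2)
s(A) = 4 + 3*A (s(A) = 4 + (2*A + A) = 4 + 3*A)
b(y) = y*(6 + y)
n(m, l) = 16 - m (n(m, l) = (4 + 3*(-4))*(6 + (4 + 3*(-4))) - m = (4 - 12)*(6 + (4 - 12)) - m = -8*(6 - 8) - m = -8*(-2) - m = 16 - m)
-5250/n(10, -48) = -5250/(16 - 1*10) = -5250/(16 - 10) = -5250/6 = -5250*1/6 = -875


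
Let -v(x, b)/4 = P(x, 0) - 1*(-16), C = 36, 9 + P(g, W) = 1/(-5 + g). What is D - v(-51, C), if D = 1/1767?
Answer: 690911/24738 ≈ 27.929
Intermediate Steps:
P(g, W) = -9 + 1/(-5 + g)
v(x, b) = -64 - 4*(46 - 9*x)/(-5 + x) (v(x, b) = -4*((46 - 9*x)/(-5 + x) - 1*(-16)) = -4*((46 - 9*x)/(-5 + x) + 16) = -4*(16 + (46 - 9*x)/(-5 + x)) = -64 - 4*(46 - 9*x)/(-5 + x))
D = 1/1767 ≈ 0.00056593
D - v(-51, C) = 1/1767 - 4*(34 - 7*(-51))/(-5 - 51) = 1/1767 - 4*(34 + 357)/(-56) = 1/1767 - 4*(-1)*391/56 = 1/1767 - 1*(-391/14) = 1/1767 + 391/14 = 690911/24738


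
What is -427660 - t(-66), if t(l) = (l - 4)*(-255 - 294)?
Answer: -466090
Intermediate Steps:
t(l) = 2196 - 549*l (t(l) = (-4 + l)*(-549) = 2196 - 549*l)
-427660 - t(-66) = -427660 - (2196 - 549*(-66)) = -427660 - (2196 + 36234) = -427660 - 1*38430 = -427660 - 38430 = -466090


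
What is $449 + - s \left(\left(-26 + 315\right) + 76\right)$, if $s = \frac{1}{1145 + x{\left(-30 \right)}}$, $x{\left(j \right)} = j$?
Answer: $\frac{100054}{223} \approx 448.67$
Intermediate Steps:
$s = \frac{1}{1115}$ ($s = \frac{1}{1145 - 30} = \frac{1}{1115} \approx 0.00089686$)
$449 + - s \left(\left(-26 + 315\right) + 76\right) = 449 + \left(-1\right) \frac{1}{1115} \left(\left(-26 + 315\right) + 76\right) = 449 - \frac{289 + 76}{1115} = 449 - \frac{73}{223} = \frac{100054}{223}$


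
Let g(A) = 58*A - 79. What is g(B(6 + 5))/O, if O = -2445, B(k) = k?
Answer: -559/2445 ≈ -0.22863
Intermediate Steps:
g(A) = -79 + 58*A
g(B(6 + 5))/O = (-79 + 58*(6 + 5))/(-2445) = (-79 + 58*11)*(-1/2445) = (-79 + 638)*(-1/2445) = 559*(-1/2445) = -559/2445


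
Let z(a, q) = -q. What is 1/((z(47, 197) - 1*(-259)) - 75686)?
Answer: -1/75624 ≈ -1.3223e-5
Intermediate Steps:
1/((z(47, 197) - 1*(-259)) - 75686) = 1/((-1*197 - 1*(-259)) - 75686) = 1/((-197 + 259) - 75686) = 1/(62 - 75686) = 1/(-75624) = -1/75624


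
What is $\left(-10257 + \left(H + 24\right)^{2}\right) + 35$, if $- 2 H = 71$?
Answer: $- \frac{40359}{4} \approx -10090.0$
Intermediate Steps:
$H = - \frac{71}{2}$ ($H = \left(- \frac{1}{2}\right) 71 = - \frac{71}{2} \approx -35.5$)
$\left(-10257 + \left(H + 24\right)^{2}\right) + 35 = \left(-10257 + \left(- \frac{71}{2} + 24\right)^{2}\right) + 35 = \left(-10257 + \left(- \frac{23}{2}\right)^{2}\right) + 35 = \left(-10257 + \frac{529}{4}\right) + 35 = - \frac{40499}{4} + 35 = - \frac{40359}{4}$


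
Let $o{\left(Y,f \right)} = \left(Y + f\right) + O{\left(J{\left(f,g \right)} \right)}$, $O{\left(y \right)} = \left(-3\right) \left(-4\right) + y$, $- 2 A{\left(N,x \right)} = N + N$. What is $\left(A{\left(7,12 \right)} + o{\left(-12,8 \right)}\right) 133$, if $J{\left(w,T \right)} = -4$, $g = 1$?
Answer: $-399$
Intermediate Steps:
$A{\left(N,x \right)} = - N$ ($A{\left(N,x \right)} = - \frac{N + N}{2} = - \frac{2 N}{2} = - N$)
$O{\left(y \right)} = 12 + y$
$o{\left(Y,f \right)} = 8 + Y + f$ ($o{\left(Y,f \right)} = \left(Y + f\right) + \left(12 - 4\right) = \left(Y + f\right) + 8 = 8 + Y + f$)
$\left(A{\left(7,12 \right)} + o{\left(-12,8 \right)}\right) 133 = \left(\left(-1\right) 7 + \left(8 - 12 + 8\right)\right) 133 = \left(-7 + 4\right) 133 = \left(-3\right) 133 = -399$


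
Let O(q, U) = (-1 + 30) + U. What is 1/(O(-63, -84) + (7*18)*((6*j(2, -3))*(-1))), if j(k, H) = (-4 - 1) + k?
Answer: 1/2213 ≈ 0.00045188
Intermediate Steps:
O(q, U) = 29 + U
j(k, H) = -5 + k
1/(O(-63, -84) + (7*18)*((6*j(2, -3))*(-1))) = 1/((29 - 84) + (7*18)*((6*(-5 + 2))*(-1))) = 1/(-55 + 126*((6*(-3))*(-1))) = 1/(-55 + 126*(-18*(-1))) = 1/(-55 + 126*18) = 1/(-55 + 2268) = 1/2213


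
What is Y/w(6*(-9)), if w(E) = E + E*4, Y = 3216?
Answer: -536/45 ≈ -11.911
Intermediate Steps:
w(E) = 5*E (w(E) = E + 4*E = 5*E)
Y/w(6*(-9)) = 3216/((5*(6*(-9)))) = 3216/((5*(-54))) = 3216/(-270) = 3216*(-1/270) = -536/45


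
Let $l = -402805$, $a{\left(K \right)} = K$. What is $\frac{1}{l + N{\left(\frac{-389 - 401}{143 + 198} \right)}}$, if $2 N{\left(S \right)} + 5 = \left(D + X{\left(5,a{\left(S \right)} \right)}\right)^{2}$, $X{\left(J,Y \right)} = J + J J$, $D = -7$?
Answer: $- \frac{1}{402543} \approx -2.4842 \cdot 10^{-6}$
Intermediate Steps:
$X{\left(J,Y \right)} = J + J^{2}$
$N{\left(S \right)} = 262$ ($N{\left(S \right)} = - \frac{5}{2} + \frac{\left(-7 + 5 \left(1 + 5\right)\right)^{2}}{2} = - \frac{5}{2} + \frac{\left(-7 + 5 \cdot 6\right)^{2}}{2} = - \frac{5}{2} + \frac{\left(-7 + 30\right)^{2}}{2} = - \frac{5}{2} + \frac{23^{2}}{2} = - \frac{5}{2} + \frac{1}{2} \cdot 529 = - \frac{5}{2} + \frac{529}{2} = 262$)
$\frac{1}{l + N{\left(\frac{-389 - 401}{143 + 198} \right)}} = \frac{1}{-402805 + 262} = \frac{1}{-402543} = - \frac{1}{402543}$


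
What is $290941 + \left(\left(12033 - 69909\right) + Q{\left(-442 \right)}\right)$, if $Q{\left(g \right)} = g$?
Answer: $232623$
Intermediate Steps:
$290941 + \left(\left(12033 - 69909\right) + Q{\left(-442 \right)}\right) = 290941 + \left(\left(12033 - 69909\right) - 442\right) = 290941 - 58318 = 232623$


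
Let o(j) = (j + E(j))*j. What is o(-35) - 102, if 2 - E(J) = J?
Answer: -172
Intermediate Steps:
E(J) = 2 - J
o(j) = 2*j (o(j) = (j + (2 - j))*j = 2*j)
o(-35) - 102 = 2*(-35) - 102 = -70 - 102 = -172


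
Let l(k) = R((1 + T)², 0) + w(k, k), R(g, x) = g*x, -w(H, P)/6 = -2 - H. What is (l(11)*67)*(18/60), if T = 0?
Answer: 7839/5 ≈ 1567.8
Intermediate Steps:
w(H, P) = 12 + 6*H (w(H, P) = -6*(-2 - H) = 12 + 6*H)
l(k) = 12 + 6*k (l(k) = (1 + 0)²*0 + (12 + 6*k) = 1²*0 + (12 + 6*k) = 1*0 + (12 + 6*k) = 0 + (12 + 6*k) = 12 + 6*k)
(l(11)*67)*(18/60) = ((12 + 6*11)*67)*(18/60) = ((12 + 66)*67)*(18*(1/60)) = (78*67)*(3/10) = 5226*(3/10) = 7839/5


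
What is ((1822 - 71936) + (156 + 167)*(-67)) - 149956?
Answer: -241711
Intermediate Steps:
((1822 - 71936) + (156 + 167)*(-67)) - 149956 = (-70114 + 323*(-67)) - 149956 = (-70114 - 21641) - 149956 = -91755 - 149956 = -241711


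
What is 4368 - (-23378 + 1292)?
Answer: 26454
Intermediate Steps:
4368 - (-23378 + 1292) = 4368 - 1*(-22086) = 4368 + 22086 = 26454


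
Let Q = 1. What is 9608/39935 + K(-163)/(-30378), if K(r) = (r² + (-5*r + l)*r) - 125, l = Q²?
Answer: 2273752582/606572715 ≈ 3.7485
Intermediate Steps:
l = 1 (l = 1² = 1)
K(r) = -125 + r² + r*(1 - 5*r) (K(r) = (r² + (-5*r + 1)*r) - 125 = (r² + (1 - 5*r)*r) - 125 = (r² + r*(1 - 5*r)) - 125 = -125 + r² + r*(1 - 5*r))
9608/39935 + K(-163)/(-30378) = 9608/39935 + (-125 - 163 - 4*(-163)²)/(-30378) = 9608*(1/39935) + (-125 - 163 - 4*26569)*(-1/30378) = 9608/39935 + (-125 - 163 - 106276)*(-1/30378) = 9608/39935 - 106564*(-1/30378) = 9608/39935 + 53282/15189 = 2273752582/606572715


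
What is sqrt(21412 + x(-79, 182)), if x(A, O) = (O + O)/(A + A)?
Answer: sqrt(133617914)/79 ≈ 146.32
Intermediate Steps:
x(A, O) = O/A (x(A, O) = (2*O)/((2*A)) = (2*O)*(1/(2*A)) = O/A)
sqrt(21412 + x(-79, 182)) = sqrt(21412 + 182/(-79)) = sqrt(21412 + 182*(-1/79)) = sqrt(21412 - 182/79) = sqrt(1691366/79) = sqrt(133617914)/79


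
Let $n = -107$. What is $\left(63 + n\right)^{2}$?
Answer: $1936$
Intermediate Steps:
$\left(63 + n\right)^{2} = \left(63 - 107\right)^{2} = \left(-44\right)^{2} = 1936$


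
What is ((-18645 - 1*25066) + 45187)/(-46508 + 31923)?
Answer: -1476/14585 ≈ -0.10120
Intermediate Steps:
((-18645 - 1*25066) + 45187)/(-46508 + 31923) = ((-18645 - 25066) + 45187)/(-14585) = (-43711 + 45187)*(-1/14585) = 1476*(-1/14585) = -1476/14585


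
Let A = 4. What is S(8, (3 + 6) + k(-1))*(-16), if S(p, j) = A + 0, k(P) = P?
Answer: -64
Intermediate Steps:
S(p, j) = 4 (S(p, j) = 4 + 0 = 4)
S(8, (3 + 6) + k(-1))*(-16) = 4*(-16) = -64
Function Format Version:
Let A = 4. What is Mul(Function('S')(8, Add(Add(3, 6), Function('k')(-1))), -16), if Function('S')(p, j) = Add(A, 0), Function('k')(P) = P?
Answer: -64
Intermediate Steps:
Function('S')(p, j) = 4 (Function('S')(p, j) = Add(4, 0) = 4)
Mul(Function('S')(8, Add(Add(3, 6), Function('k')(-1))), -16) = Mul(4, -16) = -64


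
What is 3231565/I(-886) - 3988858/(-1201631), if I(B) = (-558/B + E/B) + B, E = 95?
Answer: -3437340341974976/942719173323 ≈ -3646.2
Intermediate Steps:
I(B) = B - 463/B (I(B) = (-558/B + 95/B) + B = -463/B + B = B - 463/B)
3231565/I(-886) - 3988858/(-1201631) = 3231565/(-886 - 463/(-886)) - 3988858/(-1201631) = 3231565/(-886 - 463*(-1/886)) - 3988858*(-1/1201631) = 3231565/(-886 + 463/886) + 3988858/1201631 = 3231565/(-784533/886) + 3988858/1201631 = 3231565*(-886/784533) + 3988858/1201631 = -2863166590/784533 + 3988858/1201631 = -3437340341974976/942719173323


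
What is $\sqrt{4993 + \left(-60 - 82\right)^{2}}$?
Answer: $\sqrt{25157} \approx 158.61$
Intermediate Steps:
$\sqrt{4993 + \left(-60 - 82\right)^{2}} = \sqrt{4993 + \left(-142\right)^{2}} = \sqrt{4993 + 20164} = \sqrt{25157}$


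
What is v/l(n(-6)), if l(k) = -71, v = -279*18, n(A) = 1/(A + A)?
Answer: 5022/71 ≈ 70.732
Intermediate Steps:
n(A) = 1/(2*A)
v = -5022
v/l(n(-6)) = -5022/(-71) = -5022*(-1/71) = 5022/71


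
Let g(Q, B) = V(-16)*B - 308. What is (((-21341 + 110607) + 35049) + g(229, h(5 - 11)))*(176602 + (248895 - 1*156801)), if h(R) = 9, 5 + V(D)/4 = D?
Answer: 33117050696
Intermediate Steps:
V(D) = -20 + 4*D
g(Q, B) = -308 - 84*B (g(Q, B) = (-20 + 4*(-16))*B - 308 = (-20 - 64)*B - 308 = -84*B - 308 = -308 - 84*B)
(((-21341 + 110607) + 35049) + g(229, h(5 - 11)))*(176602 + (248895 - 1*156801)) = (((-21341 + 110607) + 35049) + (-308 - 84*9))*(176602 + (248895 - 1*156801)) = ((89266 + 35049) + (-308 - 756))*(176602 + (248895 - 156801)) = (124315 - 1064)*(176602 + 92094) = 123251*268696 = 33117050696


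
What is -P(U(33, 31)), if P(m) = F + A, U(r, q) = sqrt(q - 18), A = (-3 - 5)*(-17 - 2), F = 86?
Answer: -238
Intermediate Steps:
A = 152 (A = -8*(-19) = 152)
U(r, q) = sqrt(-18 + q)
P(m) = 238 (P(m) = 86 + 152 = 238)
-P(U(33, 31)) = -1*238 = -238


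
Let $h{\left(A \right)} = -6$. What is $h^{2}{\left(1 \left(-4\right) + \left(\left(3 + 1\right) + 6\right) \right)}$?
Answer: $36$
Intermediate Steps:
$h^{2}{\left(1 \left(-4\right) + \left(\left(3 + 1\right) + 6\right) \right)} = \left(-6\right)^{2} = 36$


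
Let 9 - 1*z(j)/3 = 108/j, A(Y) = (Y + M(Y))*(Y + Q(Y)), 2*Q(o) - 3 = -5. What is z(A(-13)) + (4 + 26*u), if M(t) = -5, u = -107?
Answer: -19266/7 ≈ -2752.3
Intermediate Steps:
Q(o) = -1 (Q(o) = 3/2 + (1/2)*(-5) = 3/2 - 5/2 = -1)
A(Y) = (-1 + Y)*(-5 + Y) (A(Y) = (Y - 5)*(Y - 1) = (-5 + Y)*(-1 + Y) = (-1 + Y)*(-5 + Y))
z(j) = 27 - 324/j
z(A(-13)) + (4 + 26*u) = (27 - 324/(5 + (-13)**2 - 6*(-13))) + (4 + 26*(-107)) = (27 - 324/(5 + 169 + 78)) + (4 - 2782) = (27 - 324/252) - 2778 = (27 - 324*1/252) - 2778 = (27 - 9/7) - 2778 = 180/7 - 2778 = -19266/7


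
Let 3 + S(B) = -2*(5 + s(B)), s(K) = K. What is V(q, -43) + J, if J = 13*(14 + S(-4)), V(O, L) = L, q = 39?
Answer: 74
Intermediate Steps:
S(B) = -13 - 2*B (S(B) = -3 - 2*(5 + B) = -3 + (-10 - 2*B) = -13 - 2*B)
J = 117 (J = 13*(14 + (-13 - 2*(-4))) = 13*(14 + (-13 + 8)) = 13*(14 - 5) = 13*9 = 117)
V(q, -43) + J = -43 + 117 = 74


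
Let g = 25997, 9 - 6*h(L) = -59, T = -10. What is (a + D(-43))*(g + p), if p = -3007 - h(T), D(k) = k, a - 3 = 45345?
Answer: 3123145480/3 ≈ 1.0410e+9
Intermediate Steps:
a = 45348 (a = 3 + 45345 = 45348)
h(L) = 34/3 (h(L) = 3/2 - 1/6*(-59) = 3/2 + 59/6 = 34/3)
p = -9055/3 (p = -3007 - 1*34/3 = -3007 - 34/3 = -9055/3 ≈ -3018.3)
(a + D(-43))*(g + p) = (45348 - 43)*(25997 - 9055/3) = 45305*(68936/3) = 3123145480/3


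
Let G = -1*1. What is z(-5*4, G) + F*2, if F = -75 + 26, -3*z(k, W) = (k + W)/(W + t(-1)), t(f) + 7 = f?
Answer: -889/9 ≈ -98.778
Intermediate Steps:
G = -1
t(f) = -7 + f
z(k, W) = -(W + k)/(3*(-8 + W)) (z(k, W) = -(k + W)/(3*(W + (-7 - 1))) = -(W + k)/(3*(W - 8)) = -(W + k)/(3*(-8 + W)))
F = -49
z(-5*4, G) + F*2 = (-1*(-1) - (-5)*4)/(3*(-8 - 1)) - 49*2 = (⅓)*(1 - 1*(-20))/(-9) - 98 = (⅓)*(-⅑)*(1 + 20) - 98 = (⅓)*(-⅑)*21 - 98 = -7/9 - 98 = -889/9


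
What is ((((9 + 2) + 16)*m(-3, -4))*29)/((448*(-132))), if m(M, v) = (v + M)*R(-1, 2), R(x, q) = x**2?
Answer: 261/2816 ≈ 0.092685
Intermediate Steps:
m(M, v) = M + v (m(M, v) = (v + M)*(-1)**2 = (M + v)*1 = M + v)
((((9 + 2) + 16)*m(-3, -4))*29)/((448*(-132))) = ((((9 + 2) + 16)*(-3 - 4))*29)/((448*(-132))) = (((11 + 16)*(-7))*29)/(-59136) = ((27*(-7))*29)*(-1/59136) = -189*29*(-1/59136) = -5481*(-1/59136) = 261/2816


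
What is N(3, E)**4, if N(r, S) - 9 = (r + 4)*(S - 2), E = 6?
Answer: 1874161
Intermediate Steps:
N(r, S) = 9 + (-2 + S)*(4 + r) (N(r, S) = 9 + (r + 4)*(S - 2) = 9 + (4 + r)*(-2 + S) = 9 + (-2 + S)*(4 + r))
N(3, E)**4 = (1 - 2*3 + 4*6 + 6*3)**4 = (1 - 6 + 24 + 18)**4 = 37**4 = 1874161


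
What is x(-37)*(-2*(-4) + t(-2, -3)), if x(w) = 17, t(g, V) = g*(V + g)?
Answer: 306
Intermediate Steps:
x(-37)*(-2*(-4) + t(-2, -3)) = 17*(-2*(-4) - 2*(-3 - 2)) = 17*(8 - 2*(-5)) = 17*(8 + 10) = 17*18 = 306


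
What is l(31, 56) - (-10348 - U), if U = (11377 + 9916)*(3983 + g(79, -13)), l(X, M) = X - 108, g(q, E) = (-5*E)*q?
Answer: 194159845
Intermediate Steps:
g(q, E) = -5*E*q
l(X, M) = -108 + X
U = 194149574 (U = (11377 + 9916)*(3983 - 5*(-13)*79) = 21293*(3983 + 5135) = 21293*9118 = 194149574)
l(31, 56) - (-10348 - U) = (-108 + 31) - (-10348 - 1*194149574) = -77 - (-10348 - 194149574) = -77 - 1*(-194159922) = -77 + 194159922 = 194159845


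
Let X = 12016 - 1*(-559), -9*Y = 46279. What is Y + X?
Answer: 66896/9 ≈ 7432.9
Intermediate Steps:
Y = -46279/9 (Y = -⅑*46279 = -46279/9 ≈ -5142.1)
X = 12575 (X = 12016 + 559 = 12575)
Y + X = -46279/9 + 12575 = 66896/9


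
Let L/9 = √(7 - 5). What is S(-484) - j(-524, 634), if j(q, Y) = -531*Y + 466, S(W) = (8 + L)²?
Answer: 336414 + 144*√2 ≈ 3.3662e+5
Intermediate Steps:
L = 9*√2 (L = 9*√(7 - 5) = 9*√2 ≈ 12.728)
S(W) = (8 + 9*√2)²
j(q, Y) = 466 - 531*Y
S(-484) - j(-524, 634) = (226 + 144*√2) - (466 - 531*634) = (226 + 144*√2) - (466 - 336654) = (226 + 144*√2) - 1*(-336188) = (226 + 144*√2) + 336188 = 336414 + 144*√2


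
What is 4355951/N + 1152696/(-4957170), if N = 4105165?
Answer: 562039411461/678333359435 ≈ 0.82856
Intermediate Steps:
4355951/N + 1152696/(-4957170) = 4355951/4105165 + 1152696/(-4957170) = 4355951*(1/4105165) + 1152696*(-1/4957170) = 4355951/4105165 - 192116/826195 = 562039411461/678333359435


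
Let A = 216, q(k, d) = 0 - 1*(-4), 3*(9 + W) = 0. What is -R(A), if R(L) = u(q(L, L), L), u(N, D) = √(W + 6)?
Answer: -I*√3 ≈ -1.732*I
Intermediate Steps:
W = -9 (W = -9 + (⅓)*0 = -9 + 0 = -9)
q(k, d) = 4 (q(k, d) = 0 + 4 = 4)
u(N, D) = I*√3 (u(N, D) = √(-9 + 6) = √(-3) = I*√3)
R(L) = I*√3
-R(A) = -I*√3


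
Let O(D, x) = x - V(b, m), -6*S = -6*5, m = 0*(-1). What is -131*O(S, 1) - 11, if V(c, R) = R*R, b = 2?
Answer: -142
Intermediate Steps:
m = 0
V(c, R) = R²
S = 5 (S = -(-1)*5 = -⅙*(-30) = 5)
O(D, x) = x (O(D, x) = x - 1*0² = x - 1*0 = x + 0 = x)
-131*O(S, 1) - 11 = -131*1 - 11 = -131 - 11 = -142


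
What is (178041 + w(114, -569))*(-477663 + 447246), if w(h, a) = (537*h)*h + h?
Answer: -217694681919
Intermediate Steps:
w(h, a) = h + 537*h² (w(h, a) = 537*h² + h = h + 537*h²)
(178041 + w(114, -569))*(-477663 + 447246) = (178041 + 114*(1 + 537*114))*(-477663 + 447246) = (178041 + 114*(1 + 61218))*(-30417) = (178041 + 114*61219)*(-30417) = (178041 + 6978966)*(-30417) = 7157007*(-30417) = -217694681919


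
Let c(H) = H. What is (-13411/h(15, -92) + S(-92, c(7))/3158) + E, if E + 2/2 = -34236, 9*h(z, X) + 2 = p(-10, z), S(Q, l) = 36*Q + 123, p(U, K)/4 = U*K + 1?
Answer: -16069191572/472121 ≈ -34036.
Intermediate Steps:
p(U, K) = 4 + 4*K*U (p(U, K) = 4*(U*K + 1) = 4*(K*U + 1) = 4*(1 + K*U) = 4 + 4*K*U)
S(Q, l) = 123 + 36*Q
h(z, X) = 2/9 - 40*z/9 (h(z, X) = -2/9 + (4 + 4*z*(-10))/9 = -2/9 + (4 - 40*z)/9 = -2/9 + (4/9 - 40*z/9) = 2/9 - 40*z/9)
E = -34237 (E = -1 - 34236 = -34237)
(-13411/h(15, -92) + S(-92, c(7))/3158) + E = (-13411/(2/9 - 40/9*15) + (123 + 36*(-92))/3158) - 34237 = (-13411/(2/9 - 200/3) + (123 - 3312)*(1/3158)) - 34237 = (-13411/(-598/9) - 3189*1/3158) - 34237 = (-13411*(-9/598) - 3189/3158) - 34237 = (120699/598 - 3189/3158) - 34237 = 94815105/472121 - 34237 = -16069191572/472121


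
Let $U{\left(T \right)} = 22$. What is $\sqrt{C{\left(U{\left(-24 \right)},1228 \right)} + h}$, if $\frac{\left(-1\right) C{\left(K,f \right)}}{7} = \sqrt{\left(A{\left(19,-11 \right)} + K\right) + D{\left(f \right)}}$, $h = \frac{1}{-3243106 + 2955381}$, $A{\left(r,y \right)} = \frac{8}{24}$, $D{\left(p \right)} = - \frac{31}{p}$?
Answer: $\frac{\sqrt{-39049622676 - 42697540060350 \sqrt{75690543}}}{105997890} \approx 5.75 i$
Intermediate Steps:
$A{\left(r,y \right)} = \frac{1}{3}$ ($A{\left(r,y \right)} = 8 \cdot \frac{1}{24} = \frac{1}{3}$)
$h = - \frac{1}{287725}$ ($h = \frac{1}{-287725} = - \frac{1}{287725} \approx -3.4755 \cdot 10^{-6}$)
$C{\left(K,f \right)} = - 7 \sqrt{\frac{1}{3} + K - \frac{31}{f}}$ ($C{\left(K,f \right)} = - 7 \sqrt{\left(\frac{1}{3} + K\right) - \frac{31}{f}} = - 7 \sqrt{\frac{1}{3} + K - \frac{31}{f}}$)
$\sqrt{C{\left(U{\left(-24 \right)},1228 \right)} + h} = \sqrt{- \frac{7 \sqrt{3 - \frac{279}{1228} + 9 \cdot 22}}{3} - \frac{1}{287725}} = \sqrt{- \frac{7 \sqrt{3 - \frac{279}{1228} + 198}}{3} - \frac{1}{287725}} = \sqrt{- \frac{7 \sqrt{\frac{246549}{1228}}}{3} - \frac{1}{287725}} = \sqrt{- \frac{7 \frac{\sqrt{75690543}}{614}}{3} - \frac{1}{287725}} = \sqrt{- \frac{7 \sqrt{75690543}}{1842} - \frac{1}{287725}} = \sqrt{- \frac{1}{287725} - \frac{7 \sqrt{75690543}}{1842}}$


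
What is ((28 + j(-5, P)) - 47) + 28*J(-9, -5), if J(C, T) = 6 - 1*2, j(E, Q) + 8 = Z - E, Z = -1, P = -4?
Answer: 89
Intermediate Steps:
j(E, Q) = -9 - E (j(E, Q) = -8 + (-1 - E) = -9 - E)
J(C, T) = 4 (J(C, T) = 6 - 2 = 4)
((28 + j(-5, P)) - 47) + 28*J(-9, -5) = ((28 + (-9 - 1*(-5))) - 47) + 28*4 = ((28 + (-9 + 5)) - 47) + 112 = ((28 - 4) - 47) + 112 = (24 - 47) + 112 = -23 + 112 = 89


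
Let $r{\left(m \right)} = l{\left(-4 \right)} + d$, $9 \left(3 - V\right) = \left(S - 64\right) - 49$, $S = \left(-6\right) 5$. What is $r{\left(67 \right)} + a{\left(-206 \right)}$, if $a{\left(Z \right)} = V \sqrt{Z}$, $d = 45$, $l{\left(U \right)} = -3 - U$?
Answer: $46 + \frac{170 i \sqrt{206}}{9} \approx 46.0 + 271.11 i$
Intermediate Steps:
$S = -30$
$V = \frac{170}{9}$ ($V = 3 - \frac{\left(-30 - 64\right) - 49}{9} = 3 - \frac{-94 - 49}{9} = 3 - - \frac{143}{9} = 3 + \frac{143}{9} = \frac{170}{9} \approx 18.889$)
$r{\left(m \right)} = 46$ ($r{\left(m \right)} = \left(-3 - -4\right) + 45 = \left(-3 + 4\right) + 45 = 1 + 45 = 46$)
$a{\left(Z \right)} = \frac{170 \sqrt{Z}}{9}$
$r{\left(67 \right)} + a{\left(-206 \right)} = 46 + \frac{170 \sqrt{-206}}{9} = 46 + \frac{170 i \sqrt{206}}{9}$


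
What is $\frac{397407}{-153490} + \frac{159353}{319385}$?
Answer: $- \frac{4098669709}{1960896146} \approx -2.0902$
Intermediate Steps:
$\frac{397407}{-153490} + \frac{159353}{319385} = 397407 \left(- \frac{1}{153490}\right) + 159353 \cdot \frac{1}{319385} = - \frac{397407}{153490} + \frac{159353}{319385} = - \frac{4098669709}{1960896146}$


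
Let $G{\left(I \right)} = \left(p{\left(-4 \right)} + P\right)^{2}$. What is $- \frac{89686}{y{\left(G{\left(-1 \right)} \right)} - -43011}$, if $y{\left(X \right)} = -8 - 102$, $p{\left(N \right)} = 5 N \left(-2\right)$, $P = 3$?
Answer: $- \frac{89686}{42901} \approx -2.0905$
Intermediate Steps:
$p{\left(N \right)} = - 10 N$
$G{\left(I \right)} = 1849$ ($G{\left(I \right)} = \left(\left(-10\right) \left(-4\right) + 3\right)^{2} = \left(40 + 3\right)^{2} = 43^{2} = 1849$)
$y{\left(X \right)} = -110$
$- \frac{89686}{y{\left(G{\left(-1 \right)} \right)} - -43011} = - \frac{89686}{-110 - -43011} = - \frac{89686}{-110 + 43011} = - \frac{89686}{42901}$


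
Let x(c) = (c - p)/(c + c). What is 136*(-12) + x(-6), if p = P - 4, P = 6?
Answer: -4894/3 ≈ -1631.3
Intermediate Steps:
p = 2 (p = 6 - 4 = 2)
x(c) = (-2 + c)/(2*c) (x(c) = (c - 1*2)/(c + c) = (c - 2)/((2*c)) = (-2 + c)*(1/(2*c)) = (-2 + c)/(2*c))
136*(-12) + x(-6) = 136*(-12) + (1/2)*(-2 - 6)/(-6) = -1632 + (1/2)*(-1/6)*(-8) = -1632 + 2/3 = -4894/3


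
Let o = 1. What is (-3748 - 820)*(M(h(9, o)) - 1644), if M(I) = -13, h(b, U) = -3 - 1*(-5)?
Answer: 7569176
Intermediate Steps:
h(b, U) = 2 (h(b, U) = -3 + 5 = 2)
(-3748 - 820)*(M(h(9, o)) - 1644) = (-3748 - 820)*(-13 - 1644) = -4568*(-1657) = 7569176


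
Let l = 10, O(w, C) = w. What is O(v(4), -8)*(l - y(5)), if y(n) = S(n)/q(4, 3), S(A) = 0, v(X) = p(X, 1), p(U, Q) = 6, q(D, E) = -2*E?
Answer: 60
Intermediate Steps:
v(X) = 6
y(n) = 0 (y(n) = 0/((-2*3)) = 0/(-6) = 0*(-1/6) = 0)
O(v(4), -8)*(l - y(5)) = 6*(10 - 1*0) = 6*(10 + 0) = 6*10 = 60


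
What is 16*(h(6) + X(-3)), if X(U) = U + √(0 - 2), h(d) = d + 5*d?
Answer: 528 + 16*I*√2 ≈ 528.0 + 22.627*I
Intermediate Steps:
h(d) = 6*d
X(U) = U + I*√2 (X(U) = U + √(-2) = U + I*√2)
16*(h(6) + X(-3)) = 16*(6*6 + (-3 + I*√2)) = 16*(36 + (-3 + I*√2)) = 16*(33 + I*√2) = 528 + 16*I*√2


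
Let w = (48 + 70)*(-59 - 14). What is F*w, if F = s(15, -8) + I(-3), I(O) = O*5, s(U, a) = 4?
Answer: 94754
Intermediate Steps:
I(O) = 5*O
F = -11 (F = 4 + 5*(-3) = 4 - 15 = -11)
w = -8614 (w = 118*(-73) = -8614)
F*w = -11*(-8614) = 94754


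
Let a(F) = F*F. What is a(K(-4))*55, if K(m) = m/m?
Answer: 55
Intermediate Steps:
K(m) = 1
a(F) = F²
a(K(-4))*55 = 1²*55 = 1*55 = 55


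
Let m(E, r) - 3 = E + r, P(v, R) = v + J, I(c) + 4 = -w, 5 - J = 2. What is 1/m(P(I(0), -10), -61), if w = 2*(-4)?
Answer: -1/51 ≈ -0.019608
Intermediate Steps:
J = 3 (J = 5 - 1*2 = 5 - 2 = 3)
w = -8
I(c) = 4 (I(c) = -4 - 1*(-8) = -4 + 8 = 4)
P(v, R) = 3 + v (P(v, R) = v + 3 = 3 + v)
m(E, r) = 3 + E + r (m(E, r) = 3 + (E + r) = 3 + E + r)
1/m(P(I(0), -10), -61) = 1/(3 + (3 + 4) - 61) = 1/(3 + 7 - 61) = 1/(-51) = -1/51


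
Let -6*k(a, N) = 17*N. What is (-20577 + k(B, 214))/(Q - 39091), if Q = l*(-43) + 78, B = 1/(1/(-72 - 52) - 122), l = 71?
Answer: 775/1539 ≈ 0.50357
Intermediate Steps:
B = -124/15129 (B = 1/(1/(-124) - 122) = 1/(-1/124 - 122) = 1/(-15129/124) = -124/15129 ≈ -0.0081962)
Q = -2975 (Q = 71*(-43) + 78 = -3053 + 78 = -2975)
k(a, N) = -17*N/6
(-20577 + k(B, 214))/(Q - 39091) = (-20577 - 17/6*214)/(-2975 - 39091) = (-20577 - 1819/3)/(-42066) = -63550/3*(-1/42066) = 775/1539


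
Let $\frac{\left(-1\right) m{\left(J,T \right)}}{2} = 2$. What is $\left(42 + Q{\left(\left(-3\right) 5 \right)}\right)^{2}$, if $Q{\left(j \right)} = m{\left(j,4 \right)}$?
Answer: $1444$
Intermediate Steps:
$m{\left(J,T \right)} = -4$ ($m{\left(J,T \right)} = \left(-2\right) 2 = -4$)
$Q{\left(j \right)} = -4$
$\left(42 + Q{\left(\left(-3\right) 5 \right)}\right)^{2} = \left(42 - 4\right)^{2} = 38^{2} = 1444$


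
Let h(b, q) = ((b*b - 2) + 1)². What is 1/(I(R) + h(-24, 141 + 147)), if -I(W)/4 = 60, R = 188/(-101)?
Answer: 1/330385 ≈ 3.0268e-6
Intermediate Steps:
h(b, q) = (-1 + b²)² (h(b, q) = ((b² - 2) + 1)² = ((-2 + b²) + 1)² = (-1 + b²)²)
R = -188/101 (R = 188*(-1/101) = -188/101 ≈ -1.8614)
I(W) = -240 (I(W) = -4*60 = -240)
1/(I(R) + h(-24, 141 + 147)) = 1/(-240 + (-1 + (-24)²)²) = 1/(-240 + (-1 + 576)²) = 1/(-240 + 575²) = 1/(-240 + 330625) = 1/330385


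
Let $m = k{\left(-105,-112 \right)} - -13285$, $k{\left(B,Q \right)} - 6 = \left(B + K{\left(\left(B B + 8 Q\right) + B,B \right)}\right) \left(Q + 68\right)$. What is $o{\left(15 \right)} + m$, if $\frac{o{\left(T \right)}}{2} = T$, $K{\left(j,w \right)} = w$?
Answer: $22561$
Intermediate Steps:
$o{\left(T \right)} = 2 T$
$k{\left(B,Q \right)} = 6 + 2 B \left(68 + Q\right)$ ($k{\left(B,Q \right)} = 6 + \left(B + B\right) \left(Q + 68\right) = 6 + 2 B \left(68 + Q\right)$)
$m = 22531$ ($m = \left(6 + 136 \left(-105\right) + 2 \left(-105\right) \left(-112\right)\right) - -13285 = \left(6 - 14280 + 23520\right) + 13285 = 9246 + 13285 = 22531$)
$o{\left(15 \right)} + m = 2 \cdot 15 + 22531 = 30 + 22531 = 22561$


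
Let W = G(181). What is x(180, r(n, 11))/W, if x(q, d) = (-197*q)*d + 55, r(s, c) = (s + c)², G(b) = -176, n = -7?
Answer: 567305/176 ≈ 3223.3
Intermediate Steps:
r(s, c) = (c + s)²
W = -176
x(q, d) = 55 - 197*d*q (x(q, d) = -197*d*q + 55 = 55 - 197*d*q)
x(180, r(n, 11))/W = (55 - 197*(11 - 7)²*180)/(-176) = (55 - 197*4²*180)*(-1/176) = (55 - 197*16*180)*(-1/176) = (55 - 567360)*(-1/176) = -567305*(-1/176) = 567305/176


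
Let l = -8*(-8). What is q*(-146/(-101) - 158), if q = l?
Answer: -1011968/101 ≈ -10019.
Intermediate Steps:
l = 64
q = 64
q*(-146/(-101) - 158) = 64*(-146/(-101) - 158) = 64*(-146*(-1/101) - 158) = 64*(146/101 - 158) = 64*(-15812/101) = -1011968/101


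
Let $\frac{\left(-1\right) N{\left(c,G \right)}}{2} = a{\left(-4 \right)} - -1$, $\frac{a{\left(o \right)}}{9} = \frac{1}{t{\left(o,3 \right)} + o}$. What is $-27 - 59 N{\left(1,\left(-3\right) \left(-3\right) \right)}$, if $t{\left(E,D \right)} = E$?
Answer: $- \frac{167}{4} \approx -41.75$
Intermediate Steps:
$a{\left(o \right)} = \frac{9}{2 o}$ ($a{\left(o \right)} = \frac{9}{o + o} = \frac{9}{2 o}$)
$N{\left(c,G \right)} = \frac{1}{4}$ ($N{\left(c,G \right)} = - 2 \left(\frac{9}{2 \left(-4\right)} - -1\right) = - 2 \left(\frac{9}{2} \left(- \frac{1}{4}\right) + 1\right) = - 2 \left(- \frac{9}{8} + 1\right) = \left(-2\right) \left(- \frac{1}{8}\right) = \frac{1}{4}$)
$-27 - 59 N{\left(1,\left(-3\right) \left(-3\right) \right)} = -27 - \frac{59}{4} = - \frac{167}{4}$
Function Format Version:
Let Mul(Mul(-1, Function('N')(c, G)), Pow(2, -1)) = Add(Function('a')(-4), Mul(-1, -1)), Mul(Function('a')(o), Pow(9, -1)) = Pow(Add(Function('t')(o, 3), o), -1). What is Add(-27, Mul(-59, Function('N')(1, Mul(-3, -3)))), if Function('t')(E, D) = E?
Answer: Rational(-167, 4) ≈ -41.750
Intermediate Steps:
Function('a')(o) = Mul(Rational(9, 2), Pow(o, -1)) (Function('a')(o) = Mul(9, Pow(Add(o, o), -1)) = Mul(9, Pow(Mul(2, o), -1)) = Mul(9, Mul(Rational(1, 2), Pow(o, -1))) = Mul(Rational(9, 2), Pow(o, -1)))
Function('N')(c, G) = Rational(1, 4) (Function('N')(c, G) = Mul(-2, Add(Mul(Rational(9, 2), Pow(-4, -1)), Mul(-1, -1))) = Mul(-2, Add(Mul(Rational(9, 2), Rational(-1, 4)), 1)) = Mul(-2, Add(Rational(-9, 8), 1)) = Mul(-2, Rational(-1, 8)) = Rational(1, 4))
Add(-27, Mul(-59, Function('N')(1, Mul(-3, -3)))) = Add(-27, Mul(-59, Rational(1, 4))) = Add(-27, Rational(-59, 4)) = Rational(-167, 4)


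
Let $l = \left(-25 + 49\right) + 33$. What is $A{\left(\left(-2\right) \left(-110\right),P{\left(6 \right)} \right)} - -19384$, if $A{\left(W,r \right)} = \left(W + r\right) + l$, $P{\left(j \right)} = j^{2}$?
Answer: $19697$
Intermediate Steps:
$l = 57$ ($l = 24 + 33 = 57$)
$A{\left(W,r \right)} = 57 + W + r$ ($A{\left(W,r \right)} = \left(W + r\right) + 57 = 57 + W + r$)
$A{\left(\left(-2\right) \left(-110\right),P{\left(6 \right)} \right)} - -19384 = \left(57 - -220 + 6^{2}\right) - -19384 = \left(57 + 220 + 36\right) + 19384 = 313 + 19384 = 19697$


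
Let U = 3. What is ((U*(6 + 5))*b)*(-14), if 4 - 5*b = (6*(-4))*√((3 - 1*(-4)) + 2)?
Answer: -35112/5 ≈ -7022.4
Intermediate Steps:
b = 76/5 (b = ⅘ - 6*(-4)*√((3 - 1*(-4)) + 2)/5 = ⅘ - (-24)*√((3 + 4) + 2)/5 = ⅘ - (-24)*√(7 + 2)/5 = ⅘ - (-24)*√9/5 = ⅘ - (-24)*3/5 = ⅘ - ⅕*(-72) = ⅘ + 72/5 = 76/5 ≈ 15.200)
((U*(6 + 5))*b)*(-14) = ((3*(6 + 5))*(76/5))*(-14) = ((3*11)*(76/5))*(-14) = (33*(76/5))*(-14) = (2508/5)*(-14) = -35112/5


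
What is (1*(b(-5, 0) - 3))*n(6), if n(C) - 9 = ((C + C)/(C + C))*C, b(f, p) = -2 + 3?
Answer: -30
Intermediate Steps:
b(f, p) = 1
n(C) = 9 + C (n(C) = 9 + ((C + C)/(C + C))*C = 9 + ((2*C)/((2*C)))*C = 9 + ((2*C)*(1/(2*C)))*C = 9 + 1*C = 9 + C)
(1*(b(-5, 0) - 3))*n(6) = (1*(1 - 3))*(9 + 6) = (1*(-2))*15 = -2*15 = -30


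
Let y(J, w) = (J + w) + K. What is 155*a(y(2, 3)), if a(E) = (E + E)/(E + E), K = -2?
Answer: 155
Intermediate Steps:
y(J, w) = -2 + J + w (y(J, w) = (J + w) - 2 = -2 + J + w)
a(E) = 1 (a(E) = (2*E)/((2*E)) = (2*E)*(1/(2*E)) = 1)
155*a(y(2, 3)) = 155*1 = 155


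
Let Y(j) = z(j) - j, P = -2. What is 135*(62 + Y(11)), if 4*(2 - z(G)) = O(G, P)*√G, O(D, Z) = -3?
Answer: 7155 + 405*√11/4 ≈ 7490.8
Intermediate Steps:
z(G) = 2 + 3*√G/4 (z(G) = 2 - (-3)*√G/4 = 2 + 3*√G/4)
Y(j) = 2 - j + 3*√j/4 (Y(j) = (2 + 3*√j/4) - j = 2 - j + 3*√j/4)
135*(62 + Y(11)) = 135*(62 + (2 - 1*11 + 3*√11/4)) = 135*(62 + (2 - 11 + 3*√11/4)) = 135*(62 + (-9 + 3*√11/4)) = 135*(53 + 3*√11/4) = 7155 + 405*√11/4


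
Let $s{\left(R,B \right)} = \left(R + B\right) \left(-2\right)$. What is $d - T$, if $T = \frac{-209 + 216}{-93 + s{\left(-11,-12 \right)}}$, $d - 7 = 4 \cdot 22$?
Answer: $\frac{4472}{47} \approx 95.149$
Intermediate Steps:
$d = 95$ ($d = 7 + 4 \cdot 22 = 7 + 88 = 95$)
$s{\left(R,B \right)} = - 2 B - 2 R$ ($s{\left(R,B \right)} = \left(B + R\right) \left(-2\right) = - 2 B - 2 R$)
$T = - \frac{7}{47}$ ($T = \frac{-209 + 216}{-93 - -46} = \frac{7}{-93 + \left(24 + 22\right)} = \frac{7}{-93 + 46} = \frac{7}{-47} = 7 \left(- \frac{1}{47}\right) = - \frac{7}{47} \approx -0.14894$)
$d - T = 95 - - \frac{7}{47} = 95 + \frac{7}{47} = \frac{4472}{47}$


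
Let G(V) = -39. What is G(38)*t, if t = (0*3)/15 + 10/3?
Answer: -130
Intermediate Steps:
t = 10/3 (t = 0*(1/15) + 10*(1/3) = 0 + 10/3 = 10/3 ≈ 3.3333)
G(38)*t = -39*10/3 = -130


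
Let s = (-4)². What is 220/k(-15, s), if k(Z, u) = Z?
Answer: -44/3 ≈ -14.667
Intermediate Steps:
s = 16
220/k(-15, s) = 220/(-15) = 220*(-1/15) = -44/3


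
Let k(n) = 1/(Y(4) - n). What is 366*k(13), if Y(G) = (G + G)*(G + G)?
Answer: 122/17 ≈ 7.1765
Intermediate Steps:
Y(G) = 4*G² (Y(G) = (2*G)*(2*G) = 4*G²)
k(n) = 1/(64 - n) (k(n) = 1/(4*4² - n) = 1/(4*16 - n) = 1/(64 - n))
366*k(13) = 366*(-1/(-64 + 13)) = 366*(-1/(-51)) = 366*(-1*(-1/51)) = 366*(1/51) = 122/17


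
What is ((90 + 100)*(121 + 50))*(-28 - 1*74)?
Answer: -3313980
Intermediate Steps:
((90 + 100)*(121 + 50))*(-28 - 1*74) = (190*171)*(-28 - 74) = 32490*(-102) = -3313980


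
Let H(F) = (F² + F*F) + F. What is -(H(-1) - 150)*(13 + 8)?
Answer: 3129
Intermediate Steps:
H(F) = F + 2*F² (H(F) = (F² + F²) + F = 2*F² + F = F + 2*F²)
-(H(-1) - 150)*(13 + 8) = -(-(1 + 2*(-1)) - 150)*(13 + 8) = -(-(1 - 2) - 150)*21 = -(-1*(-1) - 150)*21 = -(1 - 150)*21 = -(-149)*21 = -1*(-3129) = 3129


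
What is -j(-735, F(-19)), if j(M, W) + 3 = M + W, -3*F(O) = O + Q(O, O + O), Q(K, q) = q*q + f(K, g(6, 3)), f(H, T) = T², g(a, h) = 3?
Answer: 1216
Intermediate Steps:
Q(K, q) = 9 + q² (Q(K, q) = q*q + 3² = q² + 9 = 9 + q²)
F(O) = -3 - 4*O²/3 - O/3 (F(O) = -(O + (9 + (O + O)²))/3 = -(O + (9 + (2*O)²))/3 = -(O + (9 + 4*O²))/3 = -(9 + O + 4*O²)/3 = -3 - 4*O²/3 - O/3)
j(M, W) = -3 + M + W (j(M, W) = -3 + (M + W) = -3 + M + W)
-j(-735, F(-19)) = -(-3 - 735 + (-3 - 4/3*(-19)² - ⅓*(-19))) = -(-3 - 735 + (-3 - 4/3*361 + 19/3)) = -(-3 - 735 + (-3 - 1444/3 + 19/3)) = -(-3 - 735 - 478) = -1*(-1216) = 1216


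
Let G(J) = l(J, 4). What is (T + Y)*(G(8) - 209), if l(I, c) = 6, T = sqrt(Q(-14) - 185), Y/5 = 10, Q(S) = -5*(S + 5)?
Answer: -10150 - 406*I*sqrt(35) ≈ -10150.0 - 2401.9*I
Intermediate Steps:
Q(S) = -25 - 5*S (Q(S) = -5*(5 + S) = -25 - 5*S)
Y = 50 (Y = 5*10 = 50)
T = 2*I*sqrt(35) (T = sqrt((-25 - 5*(-14)) - 185) = sqrt((-25 + 70) - 185) = sqrt(45 - 185) = sqrt(-140) = 2*I*sqrt(35) ≈ 11.832*I)
G(J) = 6
(T + Y)*(G(8) - 209) = (2*I*sqrt(35) + 50)*(6 - 209) = (50 + 2*I*sqrt(35))*(-203) = -10150 - 406*I*sqrt(35)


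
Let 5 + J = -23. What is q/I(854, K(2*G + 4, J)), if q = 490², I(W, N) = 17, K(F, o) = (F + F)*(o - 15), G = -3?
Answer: 240100/17 ≈ 14124.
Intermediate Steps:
J = -28 (J = -5 - 23 = -28)
K(F, o) = 2*F*(-15 + o) (K(F, o) = (2*F)*(-15 + o) = 2*F*(-15 + o))
q = 240100
q/I(854, K(2*G + 4, J)) = 240100/17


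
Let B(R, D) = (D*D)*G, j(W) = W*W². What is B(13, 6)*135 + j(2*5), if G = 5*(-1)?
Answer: -23300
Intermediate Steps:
G = -5
j(W) = W³
B(R, D) = -5*D² (B(R, D) = (D*D)*(-5) = D²*(-5) = -5*D²)
B(13, 6)*135 + j(2*5) = -5*6²*135 + (2*5)³ = -5*36*135 + 10³ = -180*135 + 1000 = -24300 + 1000 = -23300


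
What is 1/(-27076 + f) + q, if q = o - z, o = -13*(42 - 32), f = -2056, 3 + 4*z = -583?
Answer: 480677/29132 ≈ 16.500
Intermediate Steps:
z = -293/2 (z = -¾ + (¼)*(-583) = -¾ - 583/4 = -293/2 ≈ -146.50)
o = -130 (o = -13*10 = -130)
q = 33/2 (q = -130 - 1*(-293/2) = -130 + 293/2 = 33/2 ≈ 16.500)
1/(-27076 + f) + q = 1/(-27076 - 2056) + 33/2 = 1/(-29132) + 33/2 = -1/29132 + 33/2 = 480677/29132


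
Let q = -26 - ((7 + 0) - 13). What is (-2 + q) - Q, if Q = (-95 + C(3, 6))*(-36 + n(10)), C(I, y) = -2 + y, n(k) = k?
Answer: -2388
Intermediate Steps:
Q = 2366 (Q = (-95 + (-2 + 6))*(-36 + 10) = (-95 + 4)*(-26) = -91*(-26) = 2366)
q = -20 (q = -26 - (7 - 13) = -26 - 1*(-6) = -26 + 6 = -20)
(-2 + q) - Q = (-2 - 20) - 1*2366 = -22 - 2366 = -2388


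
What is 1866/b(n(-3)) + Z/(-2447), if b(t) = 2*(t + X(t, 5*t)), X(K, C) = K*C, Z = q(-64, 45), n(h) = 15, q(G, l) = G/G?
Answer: 760637/929860 ≈ 0.81801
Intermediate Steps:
q(G, l) = 1
Z = 1
X(K, C) = C*K
b(t) = 2*t + 10*t**2 (b(t) = 2*(t + (5*t)*t) = 2*(t + 5*t**2) = 2*t + 10*t**2)
1866/b(n(-3)) + Z/(-2447) = 1866/((2*15*(1 + 5*15))) + 1/(-2447) = 1866/((2*15*(1 + 75))) + 1*(-1/2447) = 1866/((2*15*76)) - 1/2447 = 1866/2280 - 1/2447 = 1866*(1/2280) - 1/2447 = 311/380 - 1/2447 = 760637/929860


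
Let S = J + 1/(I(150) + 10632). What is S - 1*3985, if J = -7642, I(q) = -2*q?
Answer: -120130163/10332 ≈ -11627.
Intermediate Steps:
S = -78957143/10332 (S = -7642 + 1/(-2*150 + 10632) = -7642 + 1/(-300 + 10632) = -7642 + 1/10332 = -78957143/10332 ≈ -7642.0)
S - 1*3985 = -78957143/10332 - 1*3985 = -78957143/10332 - 3985 = -120130163/10332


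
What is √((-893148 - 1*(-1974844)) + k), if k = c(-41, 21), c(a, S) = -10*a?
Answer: 3*√120234 ≈ 1040.2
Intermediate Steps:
k = 410 (k = -10*(-41) = 410)
√((-893148 - 1*(-1974844)) + k) = √((-893148 - 1*(-1974844)) + 410) = √((-893148 + 1974844) + 410) = √(1081696 + 410) = √1082106 = 3*√120234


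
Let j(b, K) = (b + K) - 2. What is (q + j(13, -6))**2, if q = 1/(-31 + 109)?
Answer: 152881/6084 ≈ 25.128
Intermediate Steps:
j(b, K) = -2 + K + b (j(b, K) = (K + b) - 2 = -2 + K + b)
q = 1/78 ≈ 0.012821
(q + j(13, -6))**2 = (1/78 + (-2 - 6 + 13))**2 = (1/78 + 5)**2 = (391/78)**2 = 152881/6084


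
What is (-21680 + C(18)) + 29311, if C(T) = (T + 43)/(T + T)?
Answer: 274777/36 ≈ 7632.7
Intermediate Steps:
C(T) = (43 + T)/(2*T) (C(T) = (43 + T)/((2*T)) = (43 + T)*(1/(2*T)) = (43 + T)/(2*T))
(-21680 + C(18)) + 29311 = (-21680 + (1/2)*(43 + 18)/18) + 29311 = (-21680 + (1/2)*(1/18)*61) + 29311 = (-21680 + 61/36) + 29311 = -780419/36 + 29311 = 274777/36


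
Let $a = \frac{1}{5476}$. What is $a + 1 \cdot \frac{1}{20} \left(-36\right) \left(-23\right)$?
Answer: $\frac{1133537}{27380} \approx 41.4$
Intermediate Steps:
$a = \frac{1}{5476} \approx 0.00018262$
$a + 1 \cdot \frac{1}{20} \left(-36\right) \left(-23\right) = \frac{1}{5476} + 1 \cdot \frac{1}{20} \left(-36\right) \left(-23\right) = \frac{1}{5476} + \frac{1}{20} \left(-36\right) \left(-23\right) = \frac{1}{5476} - - \frac{207}{5} = \frac{1}{5476} + \frac{207}{5} = \frac{1133537}{27380}$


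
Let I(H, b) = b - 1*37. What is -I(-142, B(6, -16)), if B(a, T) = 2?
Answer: 35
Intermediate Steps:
I(H, b) = -37 + b (I(H, b) = b - 37 = -37 + b)
-I(-142, B(6, -16)) = -(-37 + 2) = -1*(-35) = 35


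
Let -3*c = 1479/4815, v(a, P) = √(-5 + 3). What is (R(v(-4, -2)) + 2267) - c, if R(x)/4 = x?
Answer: 10916098/4815 + 4*I*√2 ≈ 2267.1 + 5.6569*I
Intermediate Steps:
v(a, P) = I*√2 (v(a, P) = √(-2) = I*√2)
R(x) = 4*x
c = -493/4815 ≈ -0.10239
(R(v(-4, -2)) + 2267) - c = (4*(I*√2) + 2267) - 1*(-493/4815) = (4*I*√2 + 2267) + 493/4815 = (2267 + 4*I*√2) + 493/4815 = 10916098/4815 + 4*I*√2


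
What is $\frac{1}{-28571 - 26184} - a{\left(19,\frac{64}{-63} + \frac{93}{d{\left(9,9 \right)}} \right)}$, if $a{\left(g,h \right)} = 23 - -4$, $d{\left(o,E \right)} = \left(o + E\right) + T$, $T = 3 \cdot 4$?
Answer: $- \frac{1478386}{54755} \approx -27.0$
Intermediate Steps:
$T = 12$
$d{\left(o,E \right)} = 12 + E + o$ ($d{\left(o,E \right)} = \left(o + E\right) + 12 = \left(E + o\right) + 12 = 12 + E + o$)
$a{\left(g,h \right)} = 27$ ($a{\left(g,h \right)} = 23 + 4 = 27$)
$\frac{1}{-28571 - 26184} - a{\left(19,\frac{64}{-63} + \frac{93}{d{\left(9,9 \right)}} \right)} = \frac{1}{-28571 - 26184} - 27 = \frac{1}{-54755} - 27 = - \frac{1}{54755} - 27 = - \frac{1478386}{54755}$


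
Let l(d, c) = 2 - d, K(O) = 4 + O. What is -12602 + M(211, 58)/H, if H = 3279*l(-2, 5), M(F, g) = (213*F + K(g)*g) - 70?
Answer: -165239363/13116 ≈ -12598.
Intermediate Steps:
M(F, g) = -70 + 213*F + g*(4 + g) (M(F, g) = (213*F + (4 + g)*g) - 70 = (213*F + g*(4 + g)) - 70 = -70 + 213*F + g*(4 + g))
H = 13116 (H = 3279*(2 - 1*(-2)) = 3279*(2 + 2) = 3279*4 = 13116)
-12602 + M(211, 58)/H = -12602 + (-70 + 213*211 + 58*(4 + 58))/13116 = -12602 + (-70 + 44943 + 58*62)*(1/13116) = -12602 + (-70 + 44943 + 3596)*(1/13116) = -12602 + 48469*(1/13116) = -12602 + 48469/13116 = -165239363/13116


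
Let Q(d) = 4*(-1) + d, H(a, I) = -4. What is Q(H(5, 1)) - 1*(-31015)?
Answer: 31007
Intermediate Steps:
Q(d) = -4 + d
Q(H(5, 1)) - 1*(-31015) = (-4 - 4) - 1*(-31015) = -8 + 31015 = 31007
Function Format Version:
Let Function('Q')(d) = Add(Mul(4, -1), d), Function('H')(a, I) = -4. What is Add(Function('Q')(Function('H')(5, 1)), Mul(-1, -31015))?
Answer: 31007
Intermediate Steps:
Function('Q')(d) = Add(-4, d)
Add(Function('Q')(Function('H')(5, 1)), Mul(-1, -31015)) = Add(Add(-4, -4), Mul(-1, -31015)) = Add(-8, 31015) = 31007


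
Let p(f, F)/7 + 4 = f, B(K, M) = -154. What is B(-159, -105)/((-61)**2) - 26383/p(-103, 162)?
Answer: 14007971/398147 ≈ 35.183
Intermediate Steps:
p(f, F) = -28 + 7*f
B(-159, -105)/((-61)**2) - 26383/p(-103, 162) = -154/((-61)**2) - 26383/(-28 + 7*(-103)) = -154/3721 - 26383/(-28 - 721) = -154*1/3721 - 26383/(-749) = -154/3721 - 26383*(-1/749) = -154/3721 + 3769/107 = 14007971/398147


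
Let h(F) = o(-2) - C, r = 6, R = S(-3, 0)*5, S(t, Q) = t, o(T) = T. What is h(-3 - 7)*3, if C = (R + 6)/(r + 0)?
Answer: -3/2 ≈ -1.5000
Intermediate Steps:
R = -15 (R = -3*5 = -15)
C = -3/2 (C = (-15 + 6)/(6 + 0) = -9/6 = -9*⅙ = -3/2 ≈ -1.5000)
h(F) = -½ (h(F) = -2 - 1*(-3/2) = -2 + 3/2 = -½)
h(-3 - 7)*3 = -½*3 = -3/2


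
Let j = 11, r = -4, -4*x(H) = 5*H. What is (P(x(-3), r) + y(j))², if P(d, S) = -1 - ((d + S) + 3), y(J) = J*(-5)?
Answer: 55225/16 ≈ 3451.6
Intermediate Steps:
x(H) = -5*H/4
y(J) = -5*J
P(d, S) = -4 - S - d (P(d, S) = -1 - ((S + d) + 3) = -1 - (3 + S + d) = -1 + (-3 - S - d) = -4 - S - d)
(P(x(-3), r) + y(j))² = ((-4 - 1*(-4) - (-5)*(-3)/4) - 5*11)² = ((-4 + 4 - 1*15/4) - 55)² = ((-4 + 4 - 15/4) - 55)² = (-15/4 - 55)² = (-235/4)² = 55225/16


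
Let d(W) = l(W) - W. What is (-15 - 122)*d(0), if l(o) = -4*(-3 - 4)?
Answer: -3836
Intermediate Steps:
l(o) = 28 (l(o) = -4*(-7) = 28)
d(W) = 28 - W
(-15 - 122)*d(0) = (-15 - 122)*(28 - 1*0) = -137*(28 + 0) = -137*28 = -3836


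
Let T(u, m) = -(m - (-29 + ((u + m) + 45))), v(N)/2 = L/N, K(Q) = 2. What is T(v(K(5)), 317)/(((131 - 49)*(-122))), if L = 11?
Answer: -27/10004 ≈ -0.0026989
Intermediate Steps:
v(N) = 22/N (v(N) = 2*(11/N) = 22/N)
T(u, m) = 16 + u (T(u, m) = -(m - (-29 + ((m + u) + 45))) = -(m - (-29 + (45 + m + u))) = -(m - (16 + m + u)) = -(m + (-16 - m - u)) = -(-16 - u) = 16 + u)
T(v(K(5)), 317)/(((131 - 49)*(-122))) = (16 + 22/2)/(((131 - 49)*(-122))) = (16 + 22*(1/2))/((82*(-122))) = (16 + 11)/(-10004) = 27*(-1/10004) = -27/10004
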